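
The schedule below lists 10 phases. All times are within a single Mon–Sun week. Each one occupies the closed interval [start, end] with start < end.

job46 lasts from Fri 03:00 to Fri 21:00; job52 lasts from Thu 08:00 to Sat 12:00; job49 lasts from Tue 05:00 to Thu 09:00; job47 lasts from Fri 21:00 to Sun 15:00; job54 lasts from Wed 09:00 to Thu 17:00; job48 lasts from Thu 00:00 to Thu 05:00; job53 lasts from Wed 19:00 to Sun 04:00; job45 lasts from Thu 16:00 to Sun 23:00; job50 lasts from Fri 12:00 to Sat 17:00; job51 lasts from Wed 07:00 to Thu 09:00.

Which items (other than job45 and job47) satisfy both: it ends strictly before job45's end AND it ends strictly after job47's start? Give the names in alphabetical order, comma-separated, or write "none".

job50, job52, job53

Conditions: its end is strictly before job45's end (X.end < Sun 23:00) AND its end is strictly after job47's start (X.end > Fri 21:00).
job46: end Fri 21:00 < Sun 23:00? ✓; end Fri 21:00 > Fri 21:00? ✗ → no.
job48: end Thu 05:00 < Sun 23:00? ✓; end Thu 05:00 > Fri 21:00? ✗ → no.
job49: end Thu 09:00 < Sun 23:00? ✓; end Thu 09:00 > Fri 21:00? ✗ → no.
job50: end Sat 17:00 < Sun 23:00? ✓; end Sat 17:00 > Fri 21:00? ✓ → yes.
job51: end Thu 09:00 < Sun 23:00? ✓; end Thu 09:00 > Fri 21:00? ✗ → no.
job52: end Sat 12:00 < Sun 23:00? ✓; end Sat 12:00 > Fri 21:00? ✓ → yes.
job53: end Sun 04:00 < Sun 23:00? ✓; end Sun 04:00 > Fri 21:00? ✓ → yes.
job54: end Thu 17:00 < Sun 23:00? ✓; end Thu 17:00 > Fri 21:00? ✗ → no.
Result: job50, job52, job53.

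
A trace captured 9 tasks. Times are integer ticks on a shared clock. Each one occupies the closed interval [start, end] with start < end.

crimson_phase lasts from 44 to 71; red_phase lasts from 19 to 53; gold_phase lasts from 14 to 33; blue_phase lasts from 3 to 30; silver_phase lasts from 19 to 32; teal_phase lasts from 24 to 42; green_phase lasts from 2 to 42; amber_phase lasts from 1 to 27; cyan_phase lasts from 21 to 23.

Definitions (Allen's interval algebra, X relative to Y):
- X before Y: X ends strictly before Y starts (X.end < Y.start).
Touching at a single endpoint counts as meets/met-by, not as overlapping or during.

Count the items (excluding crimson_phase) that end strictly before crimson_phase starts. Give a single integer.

Target crimson_phase = [44, 71].
amber_phase [1, 27] → before → counts.
blue_phase [3, 30] → before → counts.
cyan_phase [21, 23] → before → counts.
gold_phase [14, 33] → before → counts.
green_phase [2, 42] → before → counts.
red_phase [19, 53] → overlaps → no.
silver_phase [19, 32] → before → counts.
teal_phase [24, 42] → before → counts.
Total: 7.

7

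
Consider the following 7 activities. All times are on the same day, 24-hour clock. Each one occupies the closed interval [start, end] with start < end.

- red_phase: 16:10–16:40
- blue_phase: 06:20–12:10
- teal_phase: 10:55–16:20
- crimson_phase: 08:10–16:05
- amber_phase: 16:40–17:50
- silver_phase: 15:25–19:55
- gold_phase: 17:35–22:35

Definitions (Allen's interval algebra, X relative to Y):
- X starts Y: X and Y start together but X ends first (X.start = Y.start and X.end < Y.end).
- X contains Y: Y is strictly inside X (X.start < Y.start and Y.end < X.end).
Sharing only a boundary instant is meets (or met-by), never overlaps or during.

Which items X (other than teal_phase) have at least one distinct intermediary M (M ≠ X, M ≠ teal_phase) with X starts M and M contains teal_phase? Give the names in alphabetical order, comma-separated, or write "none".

Target teal_phase = [10:55, 16:20].
Intermediaries M with M contains teal_phase: none.
Union: none.

none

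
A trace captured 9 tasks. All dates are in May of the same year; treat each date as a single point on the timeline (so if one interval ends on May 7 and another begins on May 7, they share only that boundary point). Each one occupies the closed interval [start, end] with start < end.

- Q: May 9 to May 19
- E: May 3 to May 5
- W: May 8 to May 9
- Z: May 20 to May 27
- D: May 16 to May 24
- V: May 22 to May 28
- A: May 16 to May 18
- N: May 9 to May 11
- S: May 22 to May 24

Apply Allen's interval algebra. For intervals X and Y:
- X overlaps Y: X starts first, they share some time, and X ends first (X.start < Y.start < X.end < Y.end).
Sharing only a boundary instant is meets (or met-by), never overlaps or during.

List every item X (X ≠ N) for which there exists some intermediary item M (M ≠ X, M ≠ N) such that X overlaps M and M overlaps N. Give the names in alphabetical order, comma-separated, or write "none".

none

Target N = [May 9, May 11].
Intermediaries M with M overlaps N: none.
Union: none.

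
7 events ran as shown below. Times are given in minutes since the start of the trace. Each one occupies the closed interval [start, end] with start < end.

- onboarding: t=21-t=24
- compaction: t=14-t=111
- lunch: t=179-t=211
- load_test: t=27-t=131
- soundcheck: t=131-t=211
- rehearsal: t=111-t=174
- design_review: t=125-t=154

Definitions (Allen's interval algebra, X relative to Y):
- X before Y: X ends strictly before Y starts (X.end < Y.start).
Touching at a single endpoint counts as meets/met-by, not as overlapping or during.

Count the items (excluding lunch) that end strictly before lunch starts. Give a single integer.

5

Target lunch = [t=179, t=211].
compaction [t=14, t=111] → before → counts.
design_review [t=125, t=154] → before → counts.
load_test [t=27, t=131] → before → counts.
onboarding [t=21, t=24] → before → counts.
rehearsal [t=111, t=174] → before → counts.
soundcheck [t=131, t=211] → finished-by → no.
Total: 5.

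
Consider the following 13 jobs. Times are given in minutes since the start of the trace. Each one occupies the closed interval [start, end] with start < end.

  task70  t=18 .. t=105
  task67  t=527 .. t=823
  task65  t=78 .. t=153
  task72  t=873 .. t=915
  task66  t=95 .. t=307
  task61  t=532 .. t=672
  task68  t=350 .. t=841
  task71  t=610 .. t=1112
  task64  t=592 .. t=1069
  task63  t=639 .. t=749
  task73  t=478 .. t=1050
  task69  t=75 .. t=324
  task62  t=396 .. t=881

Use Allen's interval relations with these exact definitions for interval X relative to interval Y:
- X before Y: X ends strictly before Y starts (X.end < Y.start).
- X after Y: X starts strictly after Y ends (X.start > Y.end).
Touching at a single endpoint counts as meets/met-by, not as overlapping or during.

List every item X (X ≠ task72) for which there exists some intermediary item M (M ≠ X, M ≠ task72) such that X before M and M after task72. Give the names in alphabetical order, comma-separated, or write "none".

none

Target task72 = [t=873, t=915].
Intermediaries M with M after task72: none.
Union: none.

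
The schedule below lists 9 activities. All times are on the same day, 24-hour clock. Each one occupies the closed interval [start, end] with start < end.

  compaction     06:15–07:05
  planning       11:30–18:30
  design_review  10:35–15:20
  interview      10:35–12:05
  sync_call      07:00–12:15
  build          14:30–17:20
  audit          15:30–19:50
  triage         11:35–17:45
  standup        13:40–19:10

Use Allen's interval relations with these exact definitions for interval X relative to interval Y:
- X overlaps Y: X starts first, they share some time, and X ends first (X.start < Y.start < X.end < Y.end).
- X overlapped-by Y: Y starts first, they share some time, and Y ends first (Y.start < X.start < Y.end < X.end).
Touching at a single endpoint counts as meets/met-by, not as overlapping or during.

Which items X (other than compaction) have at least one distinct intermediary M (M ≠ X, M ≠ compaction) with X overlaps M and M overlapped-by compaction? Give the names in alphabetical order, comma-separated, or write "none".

none

Target compaction = [06:15, 07:05].
Intermediaries M with M overlapped-by compaction: sync_call.
Via sync_call — items with X overlaps sync_call: none.
Union: none.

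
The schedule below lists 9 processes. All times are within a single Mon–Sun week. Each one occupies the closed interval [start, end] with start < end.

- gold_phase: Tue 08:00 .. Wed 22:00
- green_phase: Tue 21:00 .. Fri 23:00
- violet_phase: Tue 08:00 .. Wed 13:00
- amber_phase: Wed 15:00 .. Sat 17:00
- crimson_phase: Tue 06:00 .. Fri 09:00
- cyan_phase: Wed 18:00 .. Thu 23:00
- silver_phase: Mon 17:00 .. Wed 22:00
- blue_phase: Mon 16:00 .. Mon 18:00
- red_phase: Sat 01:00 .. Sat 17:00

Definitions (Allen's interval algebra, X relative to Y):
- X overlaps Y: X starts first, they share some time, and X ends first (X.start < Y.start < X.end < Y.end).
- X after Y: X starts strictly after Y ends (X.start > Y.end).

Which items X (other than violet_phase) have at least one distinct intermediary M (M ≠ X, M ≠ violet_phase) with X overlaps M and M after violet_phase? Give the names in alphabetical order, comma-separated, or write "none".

crimson_phase, gold_phase, green_phase, silver_phase

Target violet_phase = [Tue 08:00, Wed 13:00].
Intermediaries M with M after violet_phase: amber_phase, cyan_phase, red_phase.
Via amber_phase — items with X overlaps amber_phase: crimson_phase, gold_phase, green_phase, silver_phase.
Via cyan_phase — items with X overlaps cyan_phase: gold_phase, silver_phase.
Via red_phase — items with X overlaps red_phase: none.
Union: crimson_phase, gold_phase, green_phase, silver_phase.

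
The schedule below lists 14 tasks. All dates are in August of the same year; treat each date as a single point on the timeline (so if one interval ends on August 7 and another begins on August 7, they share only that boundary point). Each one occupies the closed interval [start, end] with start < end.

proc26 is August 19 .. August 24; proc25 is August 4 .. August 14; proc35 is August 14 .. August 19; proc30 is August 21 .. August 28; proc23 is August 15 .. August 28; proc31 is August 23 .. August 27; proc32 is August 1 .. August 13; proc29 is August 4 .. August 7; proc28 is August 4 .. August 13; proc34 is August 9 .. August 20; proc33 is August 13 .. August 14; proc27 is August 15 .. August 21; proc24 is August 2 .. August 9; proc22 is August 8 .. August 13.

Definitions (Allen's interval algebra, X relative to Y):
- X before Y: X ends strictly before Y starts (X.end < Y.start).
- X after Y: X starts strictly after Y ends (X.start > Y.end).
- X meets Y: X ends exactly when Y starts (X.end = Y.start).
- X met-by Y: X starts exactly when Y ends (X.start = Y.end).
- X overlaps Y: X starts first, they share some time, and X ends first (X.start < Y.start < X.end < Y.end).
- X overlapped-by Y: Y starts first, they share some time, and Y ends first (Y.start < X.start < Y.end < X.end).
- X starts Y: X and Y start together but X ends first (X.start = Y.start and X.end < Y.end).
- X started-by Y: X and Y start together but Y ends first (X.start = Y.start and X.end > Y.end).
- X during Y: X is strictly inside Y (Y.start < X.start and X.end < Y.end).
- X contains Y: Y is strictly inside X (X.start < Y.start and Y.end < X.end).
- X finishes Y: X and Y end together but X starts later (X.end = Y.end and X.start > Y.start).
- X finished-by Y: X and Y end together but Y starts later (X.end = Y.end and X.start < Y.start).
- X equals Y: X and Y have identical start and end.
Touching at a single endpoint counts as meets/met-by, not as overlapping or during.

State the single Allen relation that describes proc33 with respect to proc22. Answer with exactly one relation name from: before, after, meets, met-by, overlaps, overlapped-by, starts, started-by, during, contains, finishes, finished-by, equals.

proc33 = [August 13, August 14]; proc22 = [August 8, August 13].
Compare endpoints: proc33.start > proc22.start, proc33.start = proc22.end, proc33.end > proc22.start, proc33.end > proc22.end.
That pattern is 'met-by'.

met-by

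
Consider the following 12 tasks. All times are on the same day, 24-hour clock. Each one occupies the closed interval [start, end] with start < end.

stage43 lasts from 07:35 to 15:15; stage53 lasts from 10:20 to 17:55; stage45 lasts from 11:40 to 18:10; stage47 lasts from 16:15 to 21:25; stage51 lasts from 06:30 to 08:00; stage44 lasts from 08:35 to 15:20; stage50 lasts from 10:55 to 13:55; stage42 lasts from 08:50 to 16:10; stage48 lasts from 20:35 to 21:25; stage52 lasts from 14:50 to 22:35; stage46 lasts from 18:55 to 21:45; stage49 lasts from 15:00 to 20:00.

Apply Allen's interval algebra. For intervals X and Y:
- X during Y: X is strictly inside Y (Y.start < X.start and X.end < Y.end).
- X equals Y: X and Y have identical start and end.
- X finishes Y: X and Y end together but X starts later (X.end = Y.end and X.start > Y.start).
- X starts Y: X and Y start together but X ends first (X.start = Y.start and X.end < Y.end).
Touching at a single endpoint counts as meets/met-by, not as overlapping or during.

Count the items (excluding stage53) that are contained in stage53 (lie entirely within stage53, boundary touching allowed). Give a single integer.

Target stage53 = [10:20, 17:55].
stage42 [08:50, 16:10] → overlaps → no.
stage43 [07:35, 15:15] → overlaps → no.
stage44 [08:35, 15:20] → overlaps → no.
stage45 [11:40, 18:10] → overlapped-by → no.
stage46 [18:55, 21:45] → after → no.
stage47 [16:15, 21:25] → overlapped-by → no.
stage48 [20:35, 21:25] → after → no.
stage49 [15:00, 20:00] → overlapped-by → no.
stage50 [10:55, 13:55] → during → counts.
stage51 [06:30, 08:00] → before → no.
stage52 [14:50, 22:35] → overlapped-by → no.
Total: 1.

1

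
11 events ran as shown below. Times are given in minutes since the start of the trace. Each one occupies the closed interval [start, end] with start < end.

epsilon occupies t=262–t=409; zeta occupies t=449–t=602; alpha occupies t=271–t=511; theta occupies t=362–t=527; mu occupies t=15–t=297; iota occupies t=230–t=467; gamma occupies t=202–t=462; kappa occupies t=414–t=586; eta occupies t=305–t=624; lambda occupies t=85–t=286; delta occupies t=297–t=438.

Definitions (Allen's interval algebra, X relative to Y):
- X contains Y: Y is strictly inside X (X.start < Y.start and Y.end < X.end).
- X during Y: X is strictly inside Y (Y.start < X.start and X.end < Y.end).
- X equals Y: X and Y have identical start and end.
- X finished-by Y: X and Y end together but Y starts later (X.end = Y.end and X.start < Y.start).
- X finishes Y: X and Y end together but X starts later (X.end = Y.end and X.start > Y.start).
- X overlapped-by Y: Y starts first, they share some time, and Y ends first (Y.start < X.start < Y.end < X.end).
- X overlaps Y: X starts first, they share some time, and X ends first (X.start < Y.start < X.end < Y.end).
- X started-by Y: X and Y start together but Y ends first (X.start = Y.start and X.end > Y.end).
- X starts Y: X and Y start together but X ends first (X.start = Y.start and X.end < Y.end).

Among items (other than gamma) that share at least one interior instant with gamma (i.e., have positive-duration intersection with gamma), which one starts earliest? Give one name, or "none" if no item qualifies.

Target gamma = [t=202, t=462].
alpha [t=271, t=511] → overlapped-by → candidate.
delta [t=297, t=438] → during → candidate.
epsilon [t=262, t=409] → during → candidate.
eta [t=305, t=624] → overlapped-by → candidate.
iota [t=230, t=467] → overlapped-by → candidate.
kappa [t=414, t=586] → overlapped-by → candidate.
lambda [t=85, t=286] → overlaps → candidate.
mu [t=15, t=297] → overlaps → candidate.
theta [t=362, t=527] → overlapped-by → candidate.
zeta [t=449, t=602] → overlapped-by → candidate.
Among candidates, earliest start is t=15 → mu.

mu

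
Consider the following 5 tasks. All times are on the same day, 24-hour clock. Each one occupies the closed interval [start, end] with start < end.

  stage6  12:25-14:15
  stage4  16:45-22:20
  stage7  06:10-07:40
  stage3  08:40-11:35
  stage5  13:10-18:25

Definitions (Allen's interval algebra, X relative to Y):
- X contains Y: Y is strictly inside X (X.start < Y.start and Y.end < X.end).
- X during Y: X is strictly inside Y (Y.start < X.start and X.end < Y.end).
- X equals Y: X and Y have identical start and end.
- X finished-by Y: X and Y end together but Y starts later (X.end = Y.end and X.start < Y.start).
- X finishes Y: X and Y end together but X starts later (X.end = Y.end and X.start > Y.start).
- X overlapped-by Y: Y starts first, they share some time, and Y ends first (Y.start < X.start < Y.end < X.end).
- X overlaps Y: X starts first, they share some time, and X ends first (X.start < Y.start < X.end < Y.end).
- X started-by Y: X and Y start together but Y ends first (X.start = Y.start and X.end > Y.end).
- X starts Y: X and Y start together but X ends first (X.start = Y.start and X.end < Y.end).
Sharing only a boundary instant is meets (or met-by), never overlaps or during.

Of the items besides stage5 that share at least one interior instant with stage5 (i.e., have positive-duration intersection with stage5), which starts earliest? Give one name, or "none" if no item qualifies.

stage6

Target stage5 = [13:10, 18:25].
stage3 [08:40, 11:35] → before → excluded.
stage4 [16:45, 22:20] → overlapped-by → candidate.
stage6 [12:25, 14:15] → overlaps → candidate.
stage7 [06:10, 07:40] → before → excluded.
Among candidates, earliest start is 12:25 → stage6.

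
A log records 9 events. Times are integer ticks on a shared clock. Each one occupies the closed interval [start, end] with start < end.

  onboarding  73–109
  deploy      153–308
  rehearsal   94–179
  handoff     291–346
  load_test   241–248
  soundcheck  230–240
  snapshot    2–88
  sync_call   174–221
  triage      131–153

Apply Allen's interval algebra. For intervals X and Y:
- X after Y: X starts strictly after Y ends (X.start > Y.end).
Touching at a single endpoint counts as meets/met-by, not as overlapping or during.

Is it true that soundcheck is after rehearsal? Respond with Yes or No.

Yes

soundcheck = [230, 240], rehearsal = [94, 179].
Actual relation of soundcheck to rehearsal: after.
Asked whether 'after' holds → Yes.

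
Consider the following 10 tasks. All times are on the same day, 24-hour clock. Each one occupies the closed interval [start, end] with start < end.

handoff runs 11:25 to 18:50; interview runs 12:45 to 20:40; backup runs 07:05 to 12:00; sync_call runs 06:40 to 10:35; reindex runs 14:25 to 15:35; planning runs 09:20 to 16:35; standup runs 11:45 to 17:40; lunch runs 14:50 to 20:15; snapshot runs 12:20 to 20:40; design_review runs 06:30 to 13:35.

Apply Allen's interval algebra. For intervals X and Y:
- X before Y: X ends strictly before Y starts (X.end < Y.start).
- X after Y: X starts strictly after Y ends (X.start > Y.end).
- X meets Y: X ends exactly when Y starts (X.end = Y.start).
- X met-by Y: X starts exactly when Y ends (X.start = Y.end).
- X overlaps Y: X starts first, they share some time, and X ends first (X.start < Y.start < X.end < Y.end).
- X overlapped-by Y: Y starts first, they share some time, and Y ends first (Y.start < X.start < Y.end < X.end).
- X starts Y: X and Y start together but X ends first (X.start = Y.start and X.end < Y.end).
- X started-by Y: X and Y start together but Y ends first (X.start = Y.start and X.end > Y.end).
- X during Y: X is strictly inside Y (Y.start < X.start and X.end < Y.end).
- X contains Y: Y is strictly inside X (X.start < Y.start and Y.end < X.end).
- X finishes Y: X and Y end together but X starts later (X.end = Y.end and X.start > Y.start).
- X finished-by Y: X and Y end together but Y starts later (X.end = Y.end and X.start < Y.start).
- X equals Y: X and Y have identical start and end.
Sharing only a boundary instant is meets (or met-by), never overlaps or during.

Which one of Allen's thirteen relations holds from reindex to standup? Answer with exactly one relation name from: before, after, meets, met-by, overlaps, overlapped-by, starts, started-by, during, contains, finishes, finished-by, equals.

reindex = [14:25, 15:35]; standup = [11:45, 17:40].
Compare endpoints: reindex.start > standup.start, reindex.start < standup.end, reindex.end > standup.start, reindex.end < standup.end.
That pattern is 'during'.

during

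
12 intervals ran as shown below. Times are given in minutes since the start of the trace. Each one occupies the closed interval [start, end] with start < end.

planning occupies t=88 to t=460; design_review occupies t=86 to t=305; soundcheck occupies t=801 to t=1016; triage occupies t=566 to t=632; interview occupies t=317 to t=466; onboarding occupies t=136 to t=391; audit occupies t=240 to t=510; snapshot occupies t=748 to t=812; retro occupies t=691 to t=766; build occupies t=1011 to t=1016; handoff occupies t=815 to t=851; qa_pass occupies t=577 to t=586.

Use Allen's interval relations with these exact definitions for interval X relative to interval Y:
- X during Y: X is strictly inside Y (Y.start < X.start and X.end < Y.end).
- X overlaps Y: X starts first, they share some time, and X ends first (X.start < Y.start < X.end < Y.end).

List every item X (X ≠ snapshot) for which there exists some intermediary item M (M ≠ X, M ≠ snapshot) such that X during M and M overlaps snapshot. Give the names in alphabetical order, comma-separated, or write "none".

Target snapshot = [t=748, t=812].
Intermediaries M with M overlaps snapshot: retro.
Via retro — items with X during retro: none.
Union: none.

none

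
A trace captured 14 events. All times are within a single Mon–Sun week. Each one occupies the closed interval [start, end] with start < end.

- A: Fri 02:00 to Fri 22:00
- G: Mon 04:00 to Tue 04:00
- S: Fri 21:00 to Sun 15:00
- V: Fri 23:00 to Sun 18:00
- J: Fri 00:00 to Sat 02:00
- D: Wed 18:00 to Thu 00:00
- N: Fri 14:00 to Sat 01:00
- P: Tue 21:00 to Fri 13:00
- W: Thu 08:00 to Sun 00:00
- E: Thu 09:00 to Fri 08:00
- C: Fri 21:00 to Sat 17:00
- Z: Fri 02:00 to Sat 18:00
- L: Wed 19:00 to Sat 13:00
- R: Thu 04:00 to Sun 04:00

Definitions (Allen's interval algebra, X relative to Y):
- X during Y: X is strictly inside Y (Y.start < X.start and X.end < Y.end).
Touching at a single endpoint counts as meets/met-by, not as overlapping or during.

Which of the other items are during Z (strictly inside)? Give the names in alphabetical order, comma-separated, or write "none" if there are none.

C, N

Target Z = [Fri 02:00, Sat 18:00].
A [Fri 02:00, Fri 22:00] → starts → no.
C [Fri 21:00, Sat 17:00] → during → yes.
D [Wed 18:00, Thu 00:00] → before → no.
E [Thu 09:00, Fri 08:00] → overlaps → no.
G [Mon 04:00, Tue 04:00] → before → no.
J [Fri 00:00, Sat 02:00] → overlaps → no.
L [Wed 19:00, Sat 13:00] → overlaps → no.
N [Fri 14:00, Sat 01:00] → during → yes.
P [Tue 21:00, Fri 13:00] → overlaps → no.
R [Thu 04:00, Sun 04:00] → contains → no.
S [Fri 21:00, Sun 15:00] → overlapped-by → no.
V [Fri 23:00, Sun 18:00] → overlapped-by → no.
W [Thu 08:00, Sun 00:00] → contains → no.
Result: C, N.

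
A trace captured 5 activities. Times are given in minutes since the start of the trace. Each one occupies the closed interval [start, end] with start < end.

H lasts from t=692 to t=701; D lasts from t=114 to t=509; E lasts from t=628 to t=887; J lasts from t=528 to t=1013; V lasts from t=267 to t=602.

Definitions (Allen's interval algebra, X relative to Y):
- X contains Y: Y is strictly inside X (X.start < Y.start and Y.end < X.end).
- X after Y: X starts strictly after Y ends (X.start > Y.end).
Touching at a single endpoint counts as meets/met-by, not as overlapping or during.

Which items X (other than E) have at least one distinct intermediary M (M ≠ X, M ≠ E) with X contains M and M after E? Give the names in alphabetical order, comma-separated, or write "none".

Target E = [t=628, t=887].
Intermediaries M with M after E: none.
Union: none.

none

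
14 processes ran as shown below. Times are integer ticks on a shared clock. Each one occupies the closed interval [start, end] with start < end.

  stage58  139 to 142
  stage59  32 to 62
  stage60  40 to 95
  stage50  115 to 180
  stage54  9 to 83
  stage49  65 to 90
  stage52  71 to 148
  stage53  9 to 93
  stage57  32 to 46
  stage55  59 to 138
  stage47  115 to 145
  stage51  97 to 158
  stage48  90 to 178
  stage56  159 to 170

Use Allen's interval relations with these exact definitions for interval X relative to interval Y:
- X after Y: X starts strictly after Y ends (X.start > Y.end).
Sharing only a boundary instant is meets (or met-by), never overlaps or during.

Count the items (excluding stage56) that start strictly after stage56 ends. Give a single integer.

Target stage56 = [159, 170].
stage47 [115, 145] → before → no.
stage48 [90, 178] → contains → no.
stage49 [65, 90] → before → no.
stage50 [115, 180] → contains → no.
stage51 [97, 158] → before → no.
stage52 [71, 148] → before → no.
stage53 [9, 93] → before → no.
stage54 [9, 83] → before → no.
stage55 [59, 138] → before → no.
stage57 [32, 46] → before → no.
stage58 [139, 142] → before → no.
stage59 [32, 62] → before → no.
stage60 [40, 95] → before → no.
Total: 0.

0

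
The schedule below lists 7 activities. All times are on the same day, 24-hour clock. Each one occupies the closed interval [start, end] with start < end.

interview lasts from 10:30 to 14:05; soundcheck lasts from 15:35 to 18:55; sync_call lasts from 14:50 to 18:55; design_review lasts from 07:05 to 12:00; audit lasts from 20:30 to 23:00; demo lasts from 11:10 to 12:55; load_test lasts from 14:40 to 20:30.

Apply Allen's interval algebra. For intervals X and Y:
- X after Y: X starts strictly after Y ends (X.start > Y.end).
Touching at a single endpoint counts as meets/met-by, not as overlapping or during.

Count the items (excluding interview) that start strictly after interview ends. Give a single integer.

4

Target interview = [10:30, 14:05].
audit [20:30, 23:00] → after → counts.
demo [11:10, 12:55] → during → no.
design_review [07:05, 12:00] → overlaps → no.
load_test [14:40, 20:30] → after → counts.
soundcheck [15:35, 18:55] → after → counts.
sync_call [14:50, 18:55] → after → counts.
Total: 4.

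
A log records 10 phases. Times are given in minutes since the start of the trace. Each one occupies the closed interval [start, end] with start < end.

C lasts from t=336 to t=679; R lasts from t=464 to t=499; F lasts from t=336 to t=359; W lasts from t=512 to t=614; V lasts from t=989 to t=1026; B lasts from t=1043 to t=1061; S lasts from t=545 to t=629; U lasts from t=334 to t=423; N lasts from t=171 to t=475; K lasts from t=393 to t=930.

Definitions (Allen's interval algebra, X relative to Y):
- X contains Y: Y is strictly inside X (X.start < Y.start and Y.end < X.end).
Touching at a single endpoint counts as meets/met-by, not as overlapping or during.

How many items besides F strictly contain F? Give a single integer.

2

Target F = [t=336, t=359].
B [t=1043, t=1061] → after → no.
C [t=336, t=679] → started-by → no.
K [t=393, t=930] → after → no.
N [t=171, t=475] → contains → counts.
R [t=464, t=499] → after → no.
S [t=545, t=629] → after → no.
U [t=334, t=423] → contains → counts.
V [t=989, t=1026] → after → no.
W [t=512, t=614] → after → no.
Total: 2.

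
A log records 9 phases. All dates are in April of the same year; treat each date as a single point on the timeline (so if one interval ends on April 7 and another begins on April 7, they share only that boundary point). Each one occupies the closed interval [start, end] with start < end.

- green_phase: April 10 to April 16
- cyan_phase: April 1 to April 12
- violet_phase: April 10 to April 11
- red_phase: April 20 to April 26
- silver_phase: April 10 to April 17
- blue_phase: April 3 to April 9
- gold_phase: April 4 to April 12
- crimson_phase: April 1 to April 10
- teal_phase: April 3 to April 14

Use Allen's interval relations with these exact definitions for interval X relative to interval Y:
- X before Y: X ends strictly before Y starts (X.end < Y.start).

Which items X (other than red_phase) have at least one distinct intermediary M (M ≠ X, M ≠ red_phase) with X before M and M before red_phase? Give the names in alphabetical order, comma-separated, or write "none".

Target red_phase = [April 20, April 26].
Intermediaries M with M before red_phase: blue_phase, crimson_phase, cyan_phase, gold_phase, green_phase, silver_phase, teal_phase, violet_phase.
Via blue_phase — items with X before blue_phase: none.
Via crimson_phase — items with X before crimson_phase: none.
Via cyan_phase — items with X before cyan_phase: none.
Via gold_phase — items with X before gold_phase: none.
Via green_phase — items with X before green_phase: blue_phase.
Via silver_phase — items with X before silver_phase: blue_phase.
Via teal_phase — items with X before teal_phase: none.
Via violet_phase — items with X before violet_phase: blue_phase.
Union: blue_phase.

blue_phase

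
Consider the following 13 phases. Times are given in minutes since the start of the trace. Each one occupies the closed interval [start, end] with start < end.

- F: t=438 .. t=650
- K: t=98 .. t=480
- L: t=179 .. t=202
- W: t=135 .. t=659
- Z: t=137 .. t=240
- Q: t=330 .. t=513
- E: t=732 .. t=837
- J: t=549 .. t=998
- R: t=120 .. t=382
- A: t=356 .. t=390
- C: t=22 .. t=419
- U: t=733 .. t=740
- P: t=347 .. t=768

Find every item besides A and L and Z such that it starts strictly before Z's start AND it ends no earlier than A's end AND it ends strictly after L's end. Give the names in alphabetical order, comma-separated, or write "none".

C, K, W

Conditions: its start is strictly before Z's start (X.start < t=137) AND its end is no earlier than A's end (X.end >= t=390) AND its end is strictly after L's end (X.end > t=202).
C: start t=22 < t=137? ✓; end t=419 >= t=390? ✓; end t=419 > t=202? ✓ → yes.
E: start t=732 < t=137? ✗; end t=837 >= t=390? ✓; end t=837 > t=202? ✓ → no.
F: start t=438 < t=137? ✗; end t=650 >= t=390? ✓; end t=650 > t=202? ✓ → no.
J: start t=549 < t=137? ✗; end t=998 >= t=390? ✓; end t=998 > t=202? ✓ → no.
K: start t=98 < t=137? ✓; end t=480 >= t=390? ✓; end t=480 > t=202? ✓ → yes.
P: start t=347 < t=137? ✗; end t=768 >= t=390? ✓; end t=768 > t=202? ✓ → no.
Q: start t=330 < t=137? ✗; end t=513 >= t=390? ✓; end t=513 > t=202? ✓ → no.
R: start t=120 < t=137? ✓; end t=382 >= t=390? ✗; end t=382 > t=202? ✓ → no.
U: start t=733 < t=137? ✗; end t=740 >= t=390? ✓; end t=740 > t=202? ✓ → no.
W: start t=135 < t=137? ✓; end t=659 >= t=390? ✓; end t=659 > t=202? ✓ → yes.
Result: C, K, W.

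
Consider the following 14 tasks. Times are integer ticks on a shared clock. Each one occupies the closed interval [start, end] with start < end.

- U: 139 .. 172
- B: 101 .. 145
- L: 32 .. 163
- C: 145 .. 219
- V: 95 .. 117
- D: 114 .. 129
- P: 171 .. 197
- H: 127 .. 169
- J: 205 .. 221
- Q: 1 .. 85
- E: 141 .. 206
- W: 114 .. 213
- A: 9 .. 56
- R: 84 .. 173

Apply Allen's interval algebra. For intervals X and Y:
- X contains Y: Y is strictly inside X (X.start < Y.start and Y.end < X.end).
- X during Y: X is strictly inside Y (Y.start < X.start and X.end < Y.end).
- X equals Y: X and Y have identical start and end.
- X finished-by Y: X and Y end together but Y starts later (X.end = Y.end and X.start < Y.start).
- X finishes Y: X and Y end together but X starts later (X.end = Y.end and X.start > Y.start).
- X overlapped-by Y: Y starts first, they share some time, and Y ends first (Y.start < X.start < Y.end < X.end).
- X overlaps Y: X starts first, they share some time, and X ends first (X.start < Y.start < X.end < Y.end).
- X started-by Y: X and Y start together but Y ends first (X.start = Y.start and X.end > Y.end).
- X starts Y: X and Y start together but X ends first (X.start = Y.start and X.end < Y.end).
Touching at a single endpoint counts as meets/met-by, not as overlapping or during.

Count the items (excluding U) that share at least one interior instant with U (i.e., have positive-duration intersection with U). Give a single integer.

Target U = [139, 172].
A [9, 56] → before → no.
B [101, 145] → overlaps → counts.
C [145, 219] → overlapped-by → counts.
D [114, 129] → before → no.
E [141, 206] → overlapped-by → counts.
H [127, 169] → overlaps → counts.
J [205, 221] → after → no.
L [32, 163] → overlaps → counts.
P [171, 197] → overlapped-by → counts.
Q [1, 85] → before → no.
R [84, 173] → contains → counts.
V [95, 117] → before → no.
W [114, 213] → contains → counts.
Total: 8.

8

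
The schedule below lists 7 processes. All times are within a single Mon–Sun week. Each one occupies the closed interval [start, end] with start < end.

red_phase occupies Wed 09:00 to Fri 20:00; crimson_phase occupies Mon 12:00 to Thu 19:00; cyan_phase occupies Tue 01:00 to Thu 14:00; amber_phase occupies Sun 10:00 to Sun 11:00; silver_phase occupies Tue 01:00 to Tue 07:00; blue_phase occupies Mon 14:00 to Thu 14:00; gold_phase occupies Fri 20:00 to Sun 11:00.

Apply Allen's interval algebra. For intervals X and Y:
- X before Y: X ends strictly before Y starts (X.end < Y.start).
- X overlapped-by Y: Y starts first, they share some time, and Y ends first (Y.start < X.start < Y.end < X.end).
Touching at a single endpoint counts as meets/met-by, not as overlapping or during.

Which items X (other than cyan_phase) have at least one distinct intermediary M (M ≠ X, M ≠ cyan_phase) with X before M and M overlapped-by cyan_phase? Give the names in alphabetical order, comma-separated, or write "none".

silver_phase

Target cyan_phase = [Tue 01:00, Thu 14:00].
Intermediaries M with M overlapped-by cyan_phase: red_phase.
Via red_phase — items with X before red_phase: silver_phase.
Union: silver_phase.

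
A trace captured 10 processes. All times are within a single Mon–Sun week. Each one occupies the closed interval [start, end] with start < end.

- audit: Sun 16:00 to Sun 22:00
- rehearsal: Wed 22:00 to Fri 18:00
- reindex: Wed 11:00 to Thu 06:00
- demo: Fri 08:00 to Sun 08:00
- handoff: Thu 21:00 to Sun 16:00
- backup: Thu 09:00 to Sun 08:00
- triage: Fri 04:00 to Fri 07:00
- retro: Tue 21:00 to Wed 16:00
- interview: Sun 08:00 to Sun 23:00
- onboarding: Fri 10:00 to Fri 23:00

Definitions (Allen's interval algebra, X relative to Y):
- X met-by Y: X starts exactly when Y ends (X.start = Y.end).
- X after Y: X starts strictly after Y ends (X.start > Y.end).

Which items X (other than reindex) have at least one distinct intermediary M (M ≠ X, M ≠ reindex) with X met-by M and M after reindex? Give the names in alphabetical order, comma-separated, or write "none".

Target reindex = [Wed 11:00, Thu 06:00].
Intermediaries M with M after reindex: audit, backup, demo, handoff, interview, onboarding, triage.
Via audit — items with X met-by audit: none.
Via backup — items with X met-by backup: interview.
Via demo — items with X met-by demo: interview.
Via handoff — items with X met-by handoff: audit.
Via interview — items with X met-by interview: none.
Via onboarding — items with X met-by onboarding: none.
Via triage — items with X met-by triage: none.
Union: audit, interview.

audit, interview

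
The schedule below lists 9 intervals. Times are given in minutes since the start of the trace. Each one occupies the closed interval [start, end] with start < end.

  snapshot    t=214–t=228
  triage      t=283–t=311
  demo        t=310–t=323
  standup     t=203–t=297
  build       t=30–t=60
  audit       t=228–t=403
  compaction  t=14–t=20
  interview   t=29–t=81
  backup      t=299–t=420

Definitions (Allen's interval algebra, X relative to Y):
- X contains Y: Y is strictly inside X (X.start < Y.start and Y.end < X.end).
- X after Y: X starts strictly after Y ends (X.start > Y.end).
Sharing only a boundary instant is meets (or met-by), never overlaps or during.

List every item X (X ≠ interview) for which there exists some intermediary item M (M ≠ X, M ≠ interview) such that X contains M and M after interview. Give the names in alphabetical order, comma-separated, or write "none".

audit, backup, standup

Target interview = [t=29, t=81].
Intermediaries M with M after interview: audit, backup, demo, snapshot, standup, triage.
Via audit — items with X contains audit: none.
Via backup — items with X contains backup: none.
Via demo — items with X contains demo: audit, backup.
Via snapshot — items with X contains snapshot: standup.
Via standup — items with X contains standup: none.
Via triage — items with X contains triage: audit.
Union: audit, backup, standup.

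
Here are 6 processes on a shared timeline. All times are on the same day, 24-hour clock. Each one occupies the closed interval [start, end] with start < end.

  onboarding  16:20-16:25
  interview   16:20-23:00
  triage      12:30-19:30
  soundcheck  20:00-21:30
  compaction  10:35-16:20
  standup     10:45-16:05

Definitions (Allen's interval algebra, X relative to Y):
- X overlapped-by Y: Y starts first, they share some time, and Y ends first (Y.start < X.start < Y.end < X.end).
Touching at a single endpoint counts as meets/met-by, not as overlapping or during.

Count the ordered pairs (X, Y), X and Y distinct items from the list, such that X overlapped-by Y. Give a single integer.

Checking all 30 ordered pairs for relation 'overlapped-by'; matching pairs in alphabetical order:
(interview, triage): interview overlapped-by triage ✓
(triage, compaction): triage overlapped-by compaction ✓
(triage, standup): triage overlapped-by standup ✓
Count: 3.

3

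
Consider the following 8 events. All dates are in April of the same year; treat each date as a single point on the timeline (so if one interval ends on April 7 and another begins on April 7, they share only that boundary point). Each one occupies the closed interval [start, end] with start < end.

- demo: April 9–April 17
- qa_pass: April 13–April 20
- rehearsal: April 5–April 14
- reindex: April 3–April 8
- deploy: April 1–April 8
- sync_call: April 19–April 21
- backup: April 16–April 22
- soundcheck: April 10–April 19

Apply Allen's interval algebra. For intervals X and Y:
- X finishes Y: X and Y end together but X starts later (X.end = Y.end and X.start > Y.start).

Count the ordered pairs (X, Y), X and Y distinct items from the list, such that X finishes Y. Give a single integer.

Checking all 56 ordered pairs for relation 'finishes'; matching pairs in alphabetical order:
(reindex, deploy): reindex finishes deploy ✓
Count: 1.

1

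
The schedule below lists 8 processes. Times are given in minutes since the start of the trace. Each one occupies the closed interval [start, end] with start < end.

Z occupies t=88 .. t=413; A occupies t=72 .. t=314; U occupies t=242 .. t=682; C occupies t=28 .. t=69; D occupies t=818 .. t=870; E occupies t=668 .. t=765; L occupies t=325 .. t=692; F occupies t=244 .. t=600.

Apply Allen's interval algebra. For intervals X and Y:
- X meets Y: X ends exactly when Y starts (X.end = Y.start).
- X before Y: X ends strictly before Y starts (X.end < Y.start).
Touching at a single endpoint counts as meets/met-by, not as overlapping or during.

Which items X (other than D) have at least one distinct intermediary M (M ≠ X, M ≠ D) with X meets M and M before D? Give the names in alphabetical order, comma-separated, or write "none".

Target D = [t=818, t=870].
Intermediaries M with M before D: A, C, E, F, L, U, Z.
Via A — items with X meets A: none.
Via C — items with X meets C: none.
Via E — items with X meets E: none.
Via F — items with X meets F: none.
Via L — items with X meets L: none.
Via U — items with X meets U: none.
Via Z — items with X meets Z: none.
Union: none.

none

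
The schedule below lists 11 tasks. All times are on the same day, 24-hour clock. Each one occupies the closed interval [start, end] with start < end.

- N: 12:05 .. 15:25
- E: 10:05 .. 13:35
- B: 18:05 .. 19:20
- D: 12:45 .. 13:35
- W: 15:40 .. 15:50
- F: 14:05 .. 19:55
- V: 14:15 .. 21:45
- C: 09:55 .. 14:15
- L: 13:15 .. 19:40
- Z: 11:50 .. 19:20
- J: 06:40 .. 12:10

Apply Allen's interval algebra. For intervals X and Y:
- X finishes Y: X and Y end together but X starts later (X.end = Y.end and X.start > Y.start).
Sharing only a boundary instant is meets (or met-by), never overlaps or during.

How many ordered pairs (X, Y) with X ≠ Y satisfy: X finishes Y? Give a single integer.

Checking all 110 ordered pairs for relation 'finishes'; matching pairs in alphabetical order:
(B, Z): B finishes Z ✓
(D, E): D finishes E ✓
Count: 2.

2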